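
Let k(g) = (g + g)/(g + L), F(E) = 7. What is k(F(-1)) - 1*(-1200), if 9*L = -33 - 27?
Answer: 1242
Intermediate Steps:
L = -20/3 (L = (-33 - 27)/9 = (⅑)*(-60) = -20/3 ≈ -6.6667)
k(g) = 2*g/(-20/3 + g) (k(g) = (g + g)/(g - 20/3) = (2*g)/(-20/3 + g) = 2*g/(-20/3 + g))
k(F(-1)) - 1*(-1200) = 6*7/(-20 + 3*7) - 1*(-1200) = 6*7/(-20 + 21) + 1200 = 6*7/1 + 1200 = 6*7*1 + 1200 = 42 + 1200 = 1242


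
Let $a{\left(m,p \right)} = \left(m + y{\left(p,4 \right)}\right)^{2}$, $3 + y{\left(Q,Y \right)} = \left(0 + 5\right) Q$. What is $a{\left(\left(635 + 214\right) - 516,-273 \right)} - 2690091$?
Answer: $-1618866$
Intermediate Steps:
$y{\left(Q,Y \right)} = -3 + 5 Q$ ($y{\left(Q,Y \right)} = -3 + \left(0 + 5\right) Q = -3 + 5 Q$)
$a{\left(m,p \right)} = \left(-3 + m + 5 p\right)^{2}$ ($a{\left(m,p \right)} = \left(m + \left(-3 + 5 p\right)\right)^{2} = \left(-3 + m + 5 p\right)^{2}$)
$a{\left(\left(635 + 214\right) - 516,-273 \right)} - 2690091 = \left(-3 + \left(\left(635 + 214\right) - 516\right) + 5 \left(-273\right)\right)^{2} - 2690091 = \left(-3 + \left(849 - 516\right) - 1365\right)^{2} - 2690091 = \left(-3 + 333 - 1365\right)^{2} - 2690091 = \left(-1035\right)^{2} - 2690091 = 1071225 - 2690091 = -1618866$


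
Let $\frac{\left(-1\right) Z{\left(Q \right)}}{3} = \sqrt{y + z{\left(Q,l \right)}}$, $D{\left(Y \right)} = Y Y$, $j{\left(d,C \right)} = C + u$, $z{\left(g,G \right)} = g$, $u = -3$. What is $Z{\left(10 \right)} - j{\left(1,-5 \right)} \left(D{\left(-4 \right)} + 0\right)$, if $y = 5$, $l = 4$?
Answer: $128 - 3 \sqrt{15} \approx 116.38$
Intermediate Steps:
$j{\left(d,C \right)} = -3 + C$ ($j{\left(d,C \right)} = C - 3 = -3 + C$)
$D{\left(Y \right)} = Y^{2}$
$Z{\left(Q \right)} = - 3 \sqrt{5 + Q}$
$Z{\left(10 \right)} - j{\left(1,-5 \right)} \left(D{\left(-4 \right)} + 0\right) = - 3 \sqrt{5 + 10} - \left(-3 - 5\right) \left(\left(-4\right)^{2} + 0\right) = - 3 \sqrt{15} - - 8 \left(16 + 0\right) = - 3 \sqrt{15} - \left(-8\right) 16 = - 3 \sqrt{15} - -128 = - 3 \sqrt{15} + 128 = 128 - 3 \sqrt{15}$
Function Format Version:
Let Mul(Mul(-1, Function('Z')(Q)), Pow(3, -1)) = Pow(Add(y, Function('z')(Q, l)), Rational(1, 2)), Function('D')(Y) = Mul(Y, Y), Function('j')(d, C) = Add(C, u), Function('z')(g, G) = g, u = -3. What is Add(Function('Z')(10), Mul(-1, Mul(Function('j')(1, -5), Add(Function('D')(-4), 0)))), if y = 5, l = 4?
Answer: Add(128, Mul(-3, Pow(15, Rational(1, 2)))) ≈ 116.38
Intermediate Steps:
Function('j')(d, C) = Add(-3, C) (Function('j')(d, C) = Add(C, -3) = Add(-3, C))
Function('D')(Y) = Pow(Y, 2)
Function('Z')(Q) = Mul(-3, Pow(Add(5, Q), Rational(1, 2)))
Add(Function('Z')(10), Mul(-1, Mul(Function('j')(1, -5), Add(Function('D')(-4), 0)))) = Add(Mul(-3, Pow(Add(5, 10), Rational(1, 2))), Mul(-1, Mul(Add(-3, -5), Add(Pow(-4, 2), 0)))) = Add(Mul(-3, Pow(15, Rational(1, 2))), Mul(-1, Mul(-8, Add(16, 0)))) = Add(Mul(-3, Pow(15, Rational(1, 2))), Mul(-1, Mul(-8, 16))) = Add(Mul(-3, Pow(15, Rational(1, 2))), Mul(-1, -128)) = Add(Mul(-3, Pow(15, Rational(1, 2))), 128) = Add(128, Mul(-3, Pow(15, Rational(1, 2))))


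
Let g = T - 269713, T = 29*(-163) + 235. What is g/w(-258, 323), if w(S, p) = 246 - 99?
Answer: -274205/147 ≈ -1865.3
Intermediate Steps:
w(S, p) = 147
T = -4492 (T = -4727 + 235 = -4492)
g = -274205 (g = -4492 - 269713 = -274205)
g/w(-258, 323) = -274205/147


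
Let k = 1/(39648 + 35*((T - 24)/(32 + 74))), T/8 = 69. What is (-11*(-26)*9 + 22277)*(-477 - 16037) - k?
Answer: -866161330957829/2110584 ≈ -4.1039e+8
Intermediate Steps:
T = 552 (T = 8*69 = 552)
k = 53/2110584 (k = 1/(39648 + 35*((552 - 24)/(32 + 74))) = 1/(39648 + 35*(528/106)) = 1/(39648 + 35*(528*(1/106))) = 1/(39648 + 35*(264/53)) = 1/(39648 + 9240/53) = 1/(2110584/53) = 53/2110584 ≈ 2.5112e-5)
(-11*(-26)*9 + 22277)*(-477 - 16037) - k = (-11*(-26)*9 + 22277)*(-477 - 16037) - 1*53/2110584 = (286*9 + 22277)*(-16514) - 53/2110584 = (2574 + 22277)*(-16514) - 53/2110584 = 24851*(-16514) - 53/2110584 = -410389414 - 53/2110584 = -866161330957829/2110584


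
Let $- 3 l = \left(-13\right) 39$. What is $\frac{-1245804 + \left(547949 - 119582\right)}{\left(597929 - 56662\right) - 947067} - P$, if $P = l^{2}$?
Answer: $- \frac{11589236363}{405800} \approx -28559.0$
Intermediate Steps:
$l = 169$ ($l = - \frac{\left(-13\right) 39}{3} = \left(- \frac{1}{3}\right) \left(-507\right) = 169$)
$P = 28561$ ($P = 169^{2} = 28561$)
$\frac{-1245804 + \left(547949 - 119582\right)}{\left(597929 - 56662\right) - 947067} - P = \frac{-1245804 + \left(547949 - 119582\right)}{\left(597929 - 56662\right) - 947067} - 28561 = \frac{-1245804 + 428367}{\left(597929 - 56662\right) - 947067} - 28561 = - \frac{817437}{541267 - 947067} - 28561 = - \frac{817437}{-405800} - 28561 = \left(-817437\right) \left(- \frac{1}{405800}\right) - 28561 = \frac{817437}{405800} - 28561 = - \frac{11589236363}{405800}$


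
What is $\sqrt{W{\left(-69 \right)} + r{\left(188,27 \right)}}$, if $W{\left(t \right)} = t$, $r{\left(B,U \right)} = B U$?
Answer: $\sqrt{5007} \approx 70.76$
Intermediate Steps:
$\sqrt{W{\left(-69 \right)} + r{\left(188,27 \right)}} = \sqrt{-69 + 188 \cdot 27} = \sqrt{-69 + 5076} = \sqrt{5007}$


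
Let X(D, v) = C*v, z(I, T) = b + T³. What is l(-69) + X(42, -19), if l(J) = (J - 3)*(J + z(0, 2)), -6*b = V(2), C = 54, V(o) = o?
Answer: 3390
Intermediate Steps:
b = -⅓ (b = -⅙*2 = -⅓ ≈ -0.33333)
z(I, T) = -⅓ + T³
X(D, v) = 54*v
l(J) = (-3 + J)*(23/3 + J) (l(J) = (J - 3)*(J + (-⅓ + 2³)) = (-3 + J)*(J + (-⅓ + 8)) = (-3 + J)*(J + 23/3) = (-3 + J)*(23/3 + J))
l(-69) + X(42, -19) = (-23 + (-69)² + (14/3)*(-69)) + 54*(-19) = (-23 + 4761 - 322) - 1026 = 4416 - 1026 = 3390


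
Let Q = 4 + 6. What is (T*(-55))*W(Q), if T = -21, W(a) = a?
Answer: 11550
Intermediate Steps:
Q = 10
(T*(-55))*W(Q) = -21*(-55)*10 = 1155*10 = 11550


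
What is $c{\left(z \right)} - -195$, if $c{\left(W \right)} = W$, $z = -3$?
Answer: $192$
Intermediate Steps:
$c{\left(z \right)} - -195 = -3 - -195 = -3 + 195 = 192$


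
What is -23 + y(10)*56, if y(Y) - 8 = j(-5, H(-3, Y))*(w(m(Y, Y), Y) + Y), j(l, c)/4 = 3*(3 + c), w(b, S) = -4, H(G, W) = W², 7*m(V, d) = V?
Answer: 415721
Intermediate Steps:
m(V, d) = V/7
j(l, c) = 36 + 12*c (j(l, c) = 4*(3*(3 + c)) = 4*(9 + 3*c) = 36 + 12*c)
y(Y) = 8 + (-4 + Y)*(36 + 12*Y²) (y(Y) = 8 + (36 + 12*Y²)*(-4 + Y) = 8 + (-4 + Y)*(36 + 12*Y²))
-23 + y(10)*56 = -23 + (-136 - 48*10² + 12*10³ + 36*10)*56 = -23 + (-136 - 48*100 + 12*1000 + 360)*56 = -23 + (-136 - 4800 + 12000 + 360)*56 = -23 + 7424*56 = -23 + 415744 = 415721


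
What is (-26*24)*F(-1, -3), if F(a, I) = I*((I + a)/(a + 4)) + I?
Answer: -624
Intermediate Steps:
F(a, I) = I + I*(I + a)/(4 + a) (F(a, I) = I*((I + a)/(4 + a)) + I = I*(I + a)/(4 + a) + I = I + I*(I + a)/(4 + a))
(-26*24)*F(-1, -3) = (-26*24)*(-3*(4 - 3 + 2*(-1))/(4 - 1)) = -(-1872)*(4 - 3 - 2)/3 = -(-1872)*(-1)/3 = -624*1 = -624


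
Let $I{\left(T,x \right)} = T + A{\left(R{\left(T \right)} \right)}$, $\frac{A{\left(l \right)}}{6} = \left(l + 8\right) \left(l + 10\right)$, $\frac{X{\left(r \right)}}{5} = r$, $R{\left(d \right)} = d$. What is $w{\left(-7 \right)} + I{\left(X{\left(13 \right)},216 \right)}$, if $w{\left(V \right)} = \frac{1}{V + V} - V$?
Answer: $\frac{460907}{14} \approx 32922.0$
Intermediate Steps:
$w{\left(V \right)} = \frac{1}{2 V} - V$
$X{\left(r \right)} = 5 r$
$A{\left(l \right)} = 6 \left(8 + l\right) \left(10 + l\right)$ ($A{\left(l \right)} = 6 \left(l + 8\right) \left(l + 10\right) = 6 \left(8 + l\right) \left(10 + l\right)$)
$I{\left(T,x \right)} = 480 + 6 T^{2} + 109 T$ ($I{\left(T,x \right)} = T + \left(480 + 6 T^{2} + 108 T\right) = 480 + 6 T^{2} + 109 T$)
$w{\left(-7 \right)} + I{\left(X{\left(13 \right)},216 \right)} = \left(\frac{1}{2 \left(-7\right)} - -7\right) + \left(480 + 6 \left(5 \cdot 13\right)^{2} + 109 \cdot 5 \cdot 13\right) = \left(\frac{1}{2} \left(- \frac{1}{7}\right) + 7\right) + \left(480 + 6 \cdot 65^{2} + 109 \cdot 65\right) = \left(- \frac{1}{14} + 7\right) + \left(480 + 6 \cdot 4225 + 7085\right) = \frac{97}{14} + \left(480 + 25350 + 7085\right) = \frac{97}{14} + 32915 = \frac{460907}{14}$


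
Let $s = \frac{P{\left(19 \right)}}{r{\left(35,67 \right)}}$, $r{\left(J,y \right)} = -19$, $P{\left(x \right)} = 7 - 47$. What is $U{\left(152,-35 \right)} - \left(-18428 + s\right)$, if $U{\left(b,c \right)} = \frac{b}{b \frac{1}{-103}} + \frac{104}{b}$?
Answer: $\frac{348148}{19} \approx 18324.0$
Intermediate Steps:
$P{\left(x \right)} = -40$ ($P{\left(x \right)} = 7 - 47 = -40$)
$s = \frac{40}{19}$ ($s = - \frac{40}{-19} = \left(-40\right) \left(- \frac{1}{19}\right) = \frac{40}{19} \approx 2.1053$)
$U{\left(b,c \right)} = -103 + \frac{104}{b}$ ($U{\left(b,c \right)} = \frac{b}{b \left(- \frac{1}{103}\right)} + \frac{104}{b} = \frac{b}{\left(- \frac{1}{103}\right) b} + \frac{104}{b} = b \left(- \frac{103}{b}\right) + \frac{104}{b} = -103 + \frac{104}{b}$)
$U{\left(152,-35 \right)} - \left(-18428 + s\right) = \left(-103 + \frac{104}{152}\right) + \left(18428 - \frac{40}{19}\right) = \left(-103 + 104 \cdot \frac{1}{152}\right) + \left(18428 - \frac{40}{19}\right) = \left(-103 + \frac{13}{19}\right) + \frac{350092}{19} = - \frac{1944}{19} + \frac{350092}{19} = \frac{348148}{19}$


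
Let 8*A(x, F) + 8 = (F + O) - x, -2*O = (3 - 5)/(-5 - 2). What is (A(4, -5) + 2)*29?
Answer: -29/7 ≈ -4.1429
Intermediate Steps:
O = -1/7 (O = -(3 - 5)/(2*(-5 - 2)) = -(-1)/(-7) = -(-1)*(-1)/7 = -1/2*2/7 = -1/7 ≈ -0.14286)
A(x, F) = -57/56 - x/8 + F/8 (A(x, F) = -1 + ((F - 1/7) - x)/8 = -1 + ((-1/7 + F) - x)/8 = -1 + (-1/7 + F - x)/8 = -1 + (-1/56 - x/8 + F/8) = -57/56 - x/8 + F/8)
(A(4, -5) + 2)*29 = ((-57/56 - 1/8*4 + (1/8)*(-5)) + 2)*29 = ((-57/56 - 1/2 - 5/8) + 2)*29 = (-15/7 + 2)*29 = -1/7*29 = -29/7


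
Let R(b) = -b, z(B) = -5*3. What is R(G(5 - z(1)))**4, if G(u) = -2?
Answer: 16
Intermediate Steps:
z(B) = -15
R(G(5 - z(1)))**4 = (-1*(-2))**4 = 2**4 = 16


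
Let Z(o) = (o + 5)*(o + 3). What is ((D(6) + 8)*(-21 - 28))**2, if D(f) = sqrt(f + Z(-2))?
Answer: 290521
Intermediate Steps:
Z(o) = (3 + o)*(5 + o) (Z(o) = (5 + o)*(3 + o) = (3 + o)*(5 + o))
D(f) = sqrt(3 + f) (D(f) = sqrt(f + (15 + (-2)**2 + 8*(-2))) = sqrt(f + (15 + 4 - 16)) = sqrt(f + 3) = sqrt(3 + f))
((D(6) + 8)*(-21 - 28))**2 = ((sqrt(3 + 6) + 8)*(-21 - 28))**2 = ((sqrt(9) + 8)*(-49))**2 = ((3 + 8)*(-49))**2 = (11*(-49))**2 = (-539)**2 = 290521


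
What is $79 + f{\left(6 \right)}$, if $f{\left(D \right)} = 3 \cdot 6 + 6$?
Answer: $103$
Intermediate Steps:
$f{\left(D \right)} = 24$ ($f{\left(D \right)} = 18 + 6 = 24$)
$79 + f{\left(6 \right)} = 79 + 24 = 103$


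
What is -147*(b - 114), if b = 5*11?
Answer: 8673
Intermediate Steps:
b = 55
-147*(b - 114) = -147*(55 - 114) = -147*(-59) = 8673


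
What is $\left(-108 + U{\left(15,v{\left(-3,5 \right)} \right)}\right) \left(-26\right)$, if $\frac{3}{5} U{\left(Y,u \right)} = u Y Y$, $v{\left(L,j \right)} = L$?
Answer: $32058$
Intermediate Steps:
$U{\left(Y,u \right)} = \frac{5 u Y^{2}}{3}$ ($U{\left(Y,u \right)} = \frac{5 u Y Y}{3} = \frac{5 Y u Y}{3} = \frac{5 u Y^{2}}{3}$)
$\left(-108 + U{\left(15,v{\left(-3,5 \right)} \right)}\right) \left(-26\right) = \left(-108 + \frac{5}{3} \left(-3\right) 15^{2}\right) \left(-26\right) = \left(-108 + \frac{5}{3} \left(-3\right) 225\right) \left(-26\right) = \left(-108 - 1125\right) \left(-26\right) = \left(-1233\right) \left(-26\right) = 32058$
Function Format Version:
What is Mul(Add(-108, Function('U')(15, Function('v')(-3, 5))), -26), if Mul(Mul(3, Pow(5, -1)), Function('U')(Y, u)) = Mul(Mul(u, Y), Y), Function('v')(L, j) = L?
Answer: 32058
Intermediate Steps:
Function('U')(Y, u) = Mul(Rational(5, 3), u, Pow(Y, 2)) (Function('U')(Y, u) = Mul(Rational(5, 3), Mul(Mul(u, Y), Y)) = Mul(Rational(5, 3), Mul(Mul(Y, u), Y)) = Mul(Rational(5, 3), Mul(u, Pow(Y, 2))) = Mul(Rational(5, 3), u, Pow(Y, 2)))
Mul(Add(-108, Function('U')(15, Function('v')(-3, 5))), -26) = Mul(Add(-108, Mul(Rational(5, 3), -3, Pow(15, 2))), -26) = Mul(Add(-108, Mul(Rational(5, 3), -3, 225)), -26) = Mul(Add(-108, -1125), -26) = Mul(-1233, -26) = 32058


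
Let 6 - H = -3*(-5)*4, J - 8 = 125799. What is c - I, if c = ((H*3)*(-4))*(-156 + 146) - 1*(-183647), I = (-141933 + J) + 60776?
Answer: 132517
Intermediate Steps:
J = 125807 (J = 8 + 125799 = 125807)
H = -54 (H = 6 - (-3*(-5))*4 = 6 - 15*4 = 6 - 1*60 = 6 - 60 = -54)
I = 44650 (I = (-141933 + 125807) + 60776 = -16126 + 60776 = 44650)
c = 177167 (c = (-54*3*(-4))*(-156 + 146) - 1*(-183647) = -162*(-4)*(-10) + 183647 = 648*(-10) + 183647 = -6480 + 183647 = 177167)
c - I = 177167 - 1*44650 = 177167 - 44650 = 132517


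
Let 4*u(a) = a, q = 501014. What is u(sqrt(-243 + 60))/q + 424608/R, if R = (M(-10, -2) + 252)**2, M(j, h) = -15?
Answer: 141536/18723 + I*sqrt(183)/2004056 ≈ 7.5595 + 6.7502e-6*I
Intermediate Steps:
u(a) = a/4
R = 56169 (R = (-15 + 252)**2 = 237**2 = 56169)
u(sqrt(-243 + 60))/q + 424608/R = (sqrt(-243 + 60)/4)/501014 + 424608/56169 = (sqrt(-183)/4)*(1/501014) + 424608*(1/56169) = ((I*sqrt(183))/4)*(1/501014) + 141536/18723 = (I*sqrt(183)/4)*(1/501014) + 141536/18723 = I*sqrt(183)/2004056 + 141536/18723 = 141536/18723 + I*sqrt(183)/2004056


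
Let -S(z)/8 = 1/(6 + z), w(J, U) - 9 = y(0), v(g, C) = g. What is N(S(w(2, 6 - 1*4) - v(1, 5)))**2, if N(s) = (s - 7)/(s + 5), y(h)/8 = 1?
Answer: 729/289 ≈ 2.5225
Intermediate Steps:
y(h) = 8 (y(h) = 8*1 = 8)
w(J, U) = 17 (w(J, U) = 9 + 8 = 17)
S(z) = -8/(6 + z)
N(s) = (-7 + s)/(5 + s)
N(S(w(2, 6 - 1*4) - v(1, 5)))**2 = ((-7 - 8/(6 + (17 - 1*1)))/(5 - 8/(6 + (17 - 1*1))))**2 = ((-7 - 8/(6 + (17 - 1)))/(5 - 8/(6 + (17 - 1))))**2 = ((-7 - 8/(6 + 16))/(5 - 8/(6 + 16)))**2 = ((-7 - 8/22)/(5 - 8/22))**2 = ((-7 - 8*1/22)/(5 - 8*1/22))**2 = ((-7 - 4/11)/(5 - 4/11))**2 = (-81/11/(51/11))**2 = ((11/51)*(-81/11))**2 = (-27/17)**2 = 729/289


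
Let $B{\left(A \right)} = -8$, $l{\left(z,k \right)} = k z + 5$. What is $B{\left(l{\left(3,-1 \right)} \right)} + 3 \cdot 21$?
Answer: $55$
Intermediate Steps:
$l{\left(z,k \right)} = 5 + k z$
$B{\left(l{\left(3,-1 \right)} \right)} + 3 \cdot 21 = -8 + 3 \cdot 21 = -8 + 63 = 55$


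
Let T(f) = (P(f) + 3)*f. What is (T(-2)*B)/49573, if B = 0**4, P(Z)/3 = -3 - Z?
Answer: 0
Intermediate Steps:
P(Z) = -9 - 3*Z (P(Z) = 3*(-3 - Z) = -9 - 3*Z)
T(f) = f*(-6 - 3*f) (T(f) = ((-9 - 3*f) + 3)*f = (-6 - 3*f)*f = f*(-6 - 3*f))
B = 0
(T(-2)*B)/49573 = (-3*(-2)*(2 - 2)*0)/49573 = (-3*(-2)*0*0)*(1/49573) = (0*0)*(1/49573) = 0*(1/49573) = 0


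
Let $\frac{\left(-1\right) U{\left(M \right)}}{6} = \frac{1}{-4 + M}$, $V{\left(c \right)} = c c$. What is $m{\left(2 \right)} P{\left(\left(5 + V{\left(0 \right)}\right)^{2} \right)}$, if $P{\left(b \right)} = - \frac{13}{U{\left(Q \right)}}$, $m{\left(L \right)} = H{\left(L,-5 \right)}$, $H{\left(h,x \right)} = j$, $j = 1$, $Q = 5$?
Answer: $\frac{13}{6} \approx 2.1667$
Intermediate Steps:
$H{\left(h,x \right)} = 1$
$V{\left(c \right)} = c^{2}$
$U{\left(M \right)} = - \frac{6}{-4 + M}$
$m{\left(L \right)} = 1$
$P{\left(b \right)} = \frac{13}{6}$ ($P{\left(b \right)} = - \frac{13}{\left(-6\right) \frac{1}{-4 + 5}} = - \frac{13}{\left(-6\right) 1^{-1}} = - \frac{13}{\left(-6\right) 1} = - \frac{13}{-6} = \left(-13\right) \left(- \frac{1}{6}\right) = \frac{13}{6}$)
$m{\left(2 \right)} P{\left(\left(5 + V{\left(0 \right)}\right)^{2} \right)} = 1 \cdot \frac{13}{6} = \frac{13}{6}$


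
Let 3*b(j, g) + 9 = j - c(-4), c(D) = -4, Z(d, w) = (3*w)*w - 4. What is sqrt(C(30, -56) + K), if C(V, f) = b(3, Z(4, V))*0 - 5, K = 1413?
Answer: 8*sqrt(22) ≈ 37.523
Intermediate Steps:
Z(d, w) = -4 + 3*w**2 (Z(d, w) = 3*w**2 - 4 = -4 + 3*w**2)
b(j, g) = -5/3 + j/3 (b(j, g) = -3 + (j - 1*(-4))/3 = -3 + (j + 4)/3 = -3 + (4 + j)/3 = -3 + (4/3 + j/3) = -5/3 + j/3)
C(V, f) = -5 (C(V, f) = (-5/3 + (1/3)*3)*0 - 5 = (-5/3 + 1)*0 - 5 = -2/3*0 - 5 = 0 - 5 = -5)
sqrt(C(30, -56) + K) = sqrt(-5 + 1413) = sqrt(1408) = 8*sqrt(22)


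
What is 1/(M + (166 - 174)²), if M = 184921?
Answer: 1/184985 ≈ 5.4058e-6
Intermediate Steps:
1/(M + (166 - 174)²) = 1/(184921 + (166 - 174)²) = 1/(184921 + (-8)²) = 1/(184921 + 64) = 1/184985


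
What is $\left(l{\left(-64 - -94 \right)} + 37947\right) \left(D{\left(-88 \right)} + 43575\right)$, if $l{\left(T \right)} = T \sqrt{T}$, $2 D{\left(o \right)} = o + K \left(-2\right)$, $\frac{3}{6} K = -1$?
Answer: $1651946751 + 1305990 \sqrt{30} \approx 1.6591 \cdot 10^{9}$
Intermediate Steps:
$K = -2$ ($K = 2 \left(-1\right) = -2$)
$D{\left(o \right)} = 2 + \frac{o}{2}$ ($D{\left(o \right)} = \frac{o - -4}{2} = \frac{o + 4}{2} = \frac{4 + o}{2} = 2 + \frac{o}{2}$)
$l{\left(T \right)} = T^{\frac{3}{2}}$
$\left(l{\left(-64 - -94 \right)} + 37947\right) \left(D{\left(-88 \right)} + 43575\right) = \left(\left(-64 - -94\right)^{\frac{3}{2}} + 37947\right) \left(\left(2 + \frac{1}{2} \left(-88\right)\right) + 43575\right) = \left(\left(-64 + 94\right)^{\frac{3}{2}} + 37947\right) \left(\left(2 - 44\right) + 43575\right) = \left(30^{\frac{3}{2}} + 37947\right) \left(-42 + 43575\right) = \left(30 \sqrt{30} + 37947\right) 43533 = \left(37947 + 30 \sqrt{30}\right) 43533 = 1651946751 + 1305990 \sqrt{30}$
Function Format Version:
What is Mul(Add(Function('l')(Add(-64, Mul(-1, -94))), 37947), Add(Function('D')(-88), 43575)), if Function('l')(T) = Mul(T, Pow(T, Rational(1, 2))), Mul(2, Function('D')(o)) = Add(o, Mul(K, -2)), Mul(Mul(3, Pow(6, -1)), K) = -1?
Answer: Add(1651946751, Mul(1305990, Pow(30, Rational(1, 2)))) ≈ 1.6591e+9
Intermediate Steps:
K = -2 (K = Mul(2, -1) = -2)
Function('D')(o) = Add(2, Mul(Rational(1, 2), o)) (Function('D')(o) = Mul(Rational(1, 2), Add(o, Mul(-2, -2))) = Mul(Rational(1, 2), Add(o, 4)) = Mul(Rational(1, 2), Add(4, o)) = Add(2, Mul(Rational(1, 2), o)))
Function('l')(T) = Pow(T, Rational(3, 2))
Mul(Add(Function('l')(Add(-64, Mul(-1, -94))), 37947), Add(Function('D')(-88), 43575)) = Mul(Add(Pow(Add(-64, Mul(-1, -94)), Rational(3, 2)), 37947), Add(Add(2, Mul(Rational(1, 2), -88)), 43575)) = Mul(Add(Pow(Add(-64, 94), Rational(3, 2)), 37947), Add(Add(2, -44), 43575)) = Mul(Add(Pow(30, Rational(3, 2)), 37947), Add(-42, 43575)) = Mul(Add(Mul(30, Pow(30, Rational(1, 2))), 37947), 43533) = Mul(Add(37947, Mul(30, Pow(30, Rational(1, 2)))), 43533) = Add(1651946751, Mul(1305990, Pow(30, Rational(1, 2))))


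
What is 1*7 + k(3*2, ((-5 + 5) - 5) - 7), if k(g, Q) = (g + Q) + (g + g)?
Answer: 13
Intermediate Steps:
k(g, Q) = Q + 3*g (k(g, Q) = (Q + g) + 2*g = Q + 3*g)
1*7 + k(3*2, ((-5 + 5) - 5) - 7) = 1*7 + ((((-5 + 5) - 5) - 7) + 3*(3*2)) = 7 + (((0 - 5) - 7) + 3*6) = 7 + ((-5 - 7) + 18) = 7 + (-12 + 18) = 7 + 6 = 13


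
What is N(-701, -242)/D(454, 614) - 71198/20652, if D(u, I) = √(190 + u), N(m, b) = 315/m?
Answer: -35599/10326 - 45*√161/32246 ≈ -3.4652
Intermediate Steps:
N(-701, -242)/D(454, 614) - 71198/20652 = (315/(-701))/(√(190 + 454)) - 71198/20652 = (315*(-1/701))/(√644) - 71198*1/20652 = -315*√161/322/701 - 35599/10326 = -45*√161/32246 - 35599/10326 = -35599/10326 - 45*√161/32246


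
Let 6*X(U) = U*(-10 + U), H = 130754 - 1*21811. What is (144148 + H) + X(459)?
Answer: 574879/2 ≈ 2.8744e+5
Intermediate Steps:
H = 108943 (H = 130754 - 21811 = 108943)
X(U) = U*(-10 + U)/6 (X(U) = (U*(-10 + U))/6 = U*(-10 + U)/6)
(144148 + H) + X(459) = (144148 + 108943) + (1/6)*459*(-10 + 459) = 253091 + (1/6)*459*449 = 253091 + 68697/2 = 574879/2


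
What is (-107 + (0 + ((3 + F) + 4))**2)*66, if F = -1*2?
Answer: -5412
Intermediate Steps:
F = -2
(-107 + (0 + ((3 + F) + 4))**2)*66 = (-107 + (0 + ((3 - 2) + 4))**2)*66 = (-107 + (0 + (1 + 4))**2)*66 = (-107 + (0 + 5)**2)*66 = (-107 + 5**2)*66 = (-107 + 25)*66 = -82*66 = -5412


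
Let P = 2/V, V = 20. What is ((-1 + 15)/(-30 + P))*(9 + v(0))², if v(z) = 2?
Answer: -16940/299 ≈ -56.656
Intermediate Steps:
P = ⅒ (P = 2/20 = 2*(1/20) = ⅒ ≈ 0.10000)
((-1 + 15)/(-30 + P))*(9 + v(0))² = ((-1 + 15)/(-30 + ⅒))*(9 + 2)² = (14/(-299/10))*11² = (14*(-10/299))*121 = -140/299*121 = -16940/299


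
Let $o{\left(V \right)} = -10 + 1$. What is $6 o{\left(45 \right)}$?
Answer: $-54$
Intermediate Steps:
$o{\left(V \right)} = -9$
$6 o{\left(45 \right)} = 6 \left(-9\right) = -54$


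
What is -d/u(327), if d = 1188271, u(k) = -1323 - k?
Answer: 1188271/1650 ≈ 720.16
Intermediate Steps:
-d/u(327) = -1188271/(-1323 - 1*327) = -1188271/(-1323 - 327) = -1188271/(-1650) = -1188271*(-1)/1650 = -1*(-1188271/1650) = 1188271/1650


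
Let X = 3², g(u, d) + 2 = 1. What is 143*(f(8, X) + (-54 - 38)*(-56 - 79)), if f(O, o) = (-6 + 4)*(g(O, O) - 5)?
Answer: 1777776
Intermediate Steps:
g(u, d) = -1 (g(u, d) = -2 + 1 = -1)
X = 9
f(O, o) = 12 (f(O, o) = (-6 + 4)*(-1 - 5) = -2*(-6) = 12)
143*(f(8, X) + (-54 - 38)*(-56 - 79)) = 143*(12 + (-54 - 38)*(-56 - 79)) = 143*(12 - 92*(-135)) = 143*(12 + 12420) = 143*12432 = 1777776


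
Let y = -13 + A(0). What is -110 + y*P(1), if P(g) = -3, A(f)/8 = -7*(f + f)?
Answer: -71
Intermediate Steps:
A(f) = -112*f (A(f) = 8*(-7*(f + f)) = 8*(-14*f) = -112*f)
y = -13 (y = -13 - 112*0 = -13 + 0 = -13)
-110 + y*P(1) = -110 - 13*(-3) = -110 + 39 = -71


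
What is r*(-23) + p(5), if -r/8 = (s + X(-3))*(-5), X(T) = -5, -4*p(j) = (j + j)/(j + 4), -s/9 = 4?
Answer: 678955/18 ≈ 37720.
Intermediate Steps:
s = -36 (s = -9*4 = -36)
p(j) = -j/(2*(4 + j)) (p(j) = -(j + j)/(4*(j + 4)) = -2*j/(4*(4 + j)) = -j/(2*(4 + j)))
r = -1640 (r = -8*(-36 - 5)*(-5) = -(-328)*(-5) = -8*205 = -1640)
r*(-23) + p(5) = -1640*(-23) - 1*5/(8 + 2*5) = 37720 - 1*5/(8 + 10) = 37720 - 1*5/18 = 37720 - 1*5*1/18 = 37720 - 5/18 = 678955/18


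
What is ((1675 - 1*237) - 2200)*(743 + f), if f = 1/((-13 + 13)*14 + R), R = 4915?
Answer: -2782706652/4915 ≈ -5.6617e+5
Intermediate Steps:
f = 1/4915 (f = 1/((-13 + 13)*14 + 4915) = 1/(0*14 + 4915) = 1/(0 + 4915) = 1/4915 ≈ 0.00020346)
((1675 - 1*237) - 2200)*(743 + f) = ((1675 - 1*237) - 2200)*(743 + 1/4915) = ((1675 - 237) - 2200)*(3651846/4915) = (1438 - 2200)*(3651846/4915) = -762*3651846/4915 = -2782706652/4915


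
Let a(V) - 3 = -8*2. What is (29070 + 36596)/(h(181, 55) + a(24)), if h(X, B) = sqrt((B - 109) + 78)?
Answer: -853658/145 - 131332*sqrt(6)/145 ≈ -8105.9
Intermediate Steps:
a(V) = -13 (a(V) = 3 - 8*2 = 3 - 16 = -13)
h(X, B) = sqrt(-31 + B) (h(X, B) = sqrt((-109 + B) + 78) = sqrt(-31 + B))
(29070 + 36596)/(h(181, 55) + a(24)) = (29070 + 36596)/(sqrt(-31 + 55) - 13) = 65666/(sqrt(24) - 13) = 65666/(2*sqrt(6) - 13) = 65666/(-13 + 2*sqrt(6))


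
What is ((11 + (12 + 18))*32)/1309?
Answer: 1312/1309 ≈ 1.0023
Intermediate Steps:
((11 + (12 + 18))*32)/1309 = ((11 + 30)*32)*(1/1309) = (41*32)*(1/1309) = 1312*(1/1309) = 1312/1309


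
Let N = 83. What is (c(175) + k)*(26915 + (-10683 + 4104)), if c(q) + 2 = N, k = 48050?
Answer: 978792016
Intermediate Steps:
c(q) = 81 (c(q) = -2 + 83 = 81)
(c(175) + k)*(26915 + (-10683 + 4104)) = (81 + 48050)*(26915 + (-10683 + 4104)) = 48131*(26915 - 6579) = 48131*20336 = 978792016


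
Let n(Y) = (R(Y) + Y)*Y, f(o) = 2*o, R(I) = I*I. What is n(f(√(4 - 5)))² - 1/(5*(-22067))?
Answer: -5296079/110335 + 64*I ≈ -48.0 + 64.0*I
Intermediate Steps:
R(I) = I²
n(Y) = Y*(Y + Y²) (n(Y) = (Y² + Y)*Y = (Y + Y²)*Y = Y*(Y + Y²))
n(f(√(4 - 5)))² - 1/(5*(-22067)) = ((2*√(4 - 5))²*(1 + 2*√(4 - 5)))² - 1/(5*(-22067)) = ((2*√(-1))²*(1 + 2*√(-1)))² - 1/(-110335) = ((2*I)²*(1 + 2*I))² - 1*(-1/110335) = (-4*(1 + 2*I))² + 1/110335 = (-4 - 8*I)² + 1/110335 = 1/110335 + (-4 - 8*I)²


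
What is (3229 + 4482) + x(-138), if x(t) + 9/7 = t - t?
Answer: 53968/7 ≈ 7709.7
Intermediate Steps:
x(t) = -9/7 (x(t) = -9/7 + (t - t) = -9/7 + 0 = -9/7)
(3229 + 4482) + x(-138) = (3229 + 4482) - 9/7 = 7711 - 9/7 = 53968/7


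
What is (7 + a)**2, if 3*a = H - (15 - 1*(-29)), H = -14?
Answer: 1369/9 ≈ 152.11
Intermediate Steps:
a = -58/3 (a = (-14 - (15 - 1*(-29)))/3 = (-14 - (15 + 29))/3 = (-14 - 1*44)/3 = (-14 - 44)/3 = (1/3)*(-58) = -58/3 ≈ -19.333)
(7 + a)**2 = (7 - 58/3)**2 = (-37/3)**2 = 1369/9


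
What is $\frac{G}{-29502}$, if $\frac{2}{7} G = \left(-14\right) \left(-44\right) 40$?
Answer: $- \frac{3920}{1341} \approx -2.9232$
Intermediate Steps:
$G = 86240$ ($G = \frac{7 \left(-14\right) \left(-44\right) 40}{2} = \frac{7 \cdot 616 \cdot 40}{2} = \frac{7}{2} \cdot 24640 = 86240$)
$\frac{G}{-29502} = \frac{86240}{-29502} = 86240 \left(- \frac{1}{29502}\right) = - \frac{3920}{1341}$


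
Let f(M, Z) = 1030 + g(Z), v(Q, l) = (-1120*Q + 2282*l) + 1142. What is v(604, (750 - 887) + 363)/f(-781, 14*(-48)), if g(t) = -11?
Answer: -159606/1019 ≈ -156.63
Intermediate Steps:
v(Q, l) = 1142 - 1120*Q + 2282*l
f(M, Z) = 1019 (f(M, Z) = 1030 - 11 = 1019)
v(604, (750 - 887) + 363)/f(-781, 14*(-48)) = (1142 - 1120*604 + 2282*((750 - 887) + 363))/1019 = (1142 - 676480 + 2282*(-137 + 363))*(1/1019) = (1142 - 676480 + 2282*226)*(1/1019) = (1142 - 676480 + 515732)*(1/1019) = -159606*1/1019 = -159606/1019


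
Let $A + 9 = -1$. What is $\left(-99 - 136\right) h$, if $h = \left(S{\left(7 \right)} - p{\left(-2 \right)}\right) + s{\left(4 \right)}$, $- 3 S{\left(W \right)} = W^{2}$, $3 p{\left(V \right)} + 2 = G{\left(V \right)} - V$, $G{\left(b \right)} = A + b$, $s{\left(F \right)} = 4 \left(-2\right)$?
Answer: $\frac{14335}{3} \approx 4778.3$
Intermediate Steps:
$A = -10$ ($A = -9 - 1 = -10$)
$s{\left(F \right)} = -8$
$G{\left(b \right)} = -10 + b$
$p{\left(V \right)} = -4$ ($p{\left(V \right)} = - \frac{2}{3} + \frac{\left(-10 + V\right) - V}{3} = - \frac{2}{3} + \frac{1}{3} \left(-10\right) = - \frac{2}{3} - \frac{10}{3} = -4$)
$S{\left(W \right)} = - \frac{W^{2}}{3}$
$h = - \frac{61}{3}$ ($h = \left(- \frac{7^{2}}{3} - -4\right) - 8 = \left(\left(- \frac{1}{3}\right) 49 + 4\right) - 8 = \left(- \frac{49}{3} + 4\right) - 8 = - \frac{37}{3} - 8 = - \frac{61}{3} \approx -20.333$)
$\left(-99 - 136\right) h = \left(-99 - 136\right) \left(- \frac{61}{3}\right) = \left(-235\right) \left(- \frac{61}{3}\right) = \frac{14335}{3}$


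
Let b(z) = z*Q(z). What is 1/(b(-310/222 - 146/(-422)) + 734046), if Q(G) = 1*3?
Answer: 7807/5730672520 ≈ 1.3623e-6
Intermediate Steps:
Q(G) = 3
b(z) = 3*z (b(z) = z*3 = 3*z)
1/(b(-310/222 - 146/(-422)) + 734046) = 1/(3*(-310/222 - 146/(-422)) + 734046) = 1/(3*(-310*1/222 - 146*(-1/422)) + 734046) = 1/(3*(-155/111 + 73/211) + 734046) = 1/(3*(-24602/23421) + 734046) = 1/(-24602/7807 + 734046) = 1/(5730672520/7807) = 7807/5730672520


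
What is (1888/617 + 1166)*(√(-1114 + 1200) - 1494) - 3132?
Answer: -1079569584/617 + 721310*√86/617 ≈ -1.7389e+6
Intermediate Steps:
(1888/617 + 1166)*(√(-1114 + 1200) - 1494) - 3132 = (1888*(1/617) + 1166)*(√86 - 1494) - 3132 = (1888/617 + 1166)*(-1494 + √86) - 3132 = 721310*(-1494 + √86)/617 - 3132 = (-1077637140/617 + 721310*√86/617) - 3132 = -1079569584/617 + 721310*√86/617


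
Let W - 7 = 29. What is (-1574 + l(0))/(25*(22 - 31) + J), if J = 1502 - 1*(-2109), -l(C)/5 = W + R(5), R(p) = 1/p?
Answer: -1755/3386 ≈ -0.51831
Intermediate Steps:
W = 36 (W = 7 + 29 = 36)
l(C) = -181 (l(C) = -5*(36 + 1/5) = -5*(36 + ⅕) = -5*181/5 = -181)
J = 3611 (J = 1502 + 2109 = 3611)
(-1574 + l(0))/(25*(22 - 31) + J) = (-1574 - 181)/(25*(22 - 31) + 3611) = -1755/(25*(-9) + 3611) = -1755/(-225 + 3611) = -1755/3386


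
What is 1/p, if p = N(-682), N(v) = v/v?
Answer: 1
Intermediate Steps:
N(v) = 1
p = 1
1/p = 1/1 = 1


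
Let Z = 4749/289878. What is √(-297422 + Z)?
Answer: I*√2776905296608714/96626 ≈ 545.36*I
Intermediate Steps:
Z = 1583/96626 (Z = 4749*(1/289878) = 1583/96626 ≈ 0.016383)
√(-297422 + Z) = √(-297422 + 1583/96626) = √(-28738696589/96626) = I*√2776905296608714/96626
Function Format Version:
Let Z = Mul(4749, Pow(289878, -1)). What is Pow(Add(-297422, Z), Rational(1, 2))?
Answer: Mul(Rational(1, 96626), I, Pow(2776905296608714, Rational(1, 2))) ≈ Mul(545.36, I)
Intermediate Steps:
Z = Rational(1583, 96626) (Z = Mul(4749, Rational(1, 289878)) = Rational(1583, 96626) ≈ 0.016383)
Pow(Add(-297422, Z), Rational(1, 2)) = Pow(Add(-297422, Rational(1583, 96626)), Rational(1, 2)) = Pow(Rational(-28738696589, 96626), Rational(1, 2)) = Mul(Rational(1, 96626), I, Pow(2776905296608714, Rational(1, 2)))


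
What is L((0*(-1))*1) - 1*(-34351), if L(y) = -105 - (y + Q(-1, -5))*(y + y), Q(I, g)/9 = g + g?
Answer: 34246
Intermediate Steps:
Q(I, g) = 18*g (Q(I, g) = 9*(g + g) = 9*(2*g) = 18*g)
L(y) = -105 - 2*y*(-90 + y) (L(y) = -105 - (y + 18*(-5))*(y + y) = -105 - (y - 90)*2*y = -105 - (-90 + y)*2*y = -105 - 2*y*(-90 + y))
L((0*(-1))*1) - 1*(-34351) = (-105 - 2*((0*(-1))*1)² + 180*((0*(-1))*1)) - 1*(-34351) = (-105 - 2*(0*1)² + 180*(0*1)) + 34351 = (-105 - 2*0² + 180*0) + 34351 = (-105 - 2*0 + 0) + 34351 = (-105 + 0 + 0) + 34351 = -105 + 34351 = 34246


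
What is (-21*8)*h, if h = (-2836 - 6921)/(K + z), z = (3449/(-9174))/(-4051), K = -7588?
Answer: -60918130327824/281999472463 ≈ -216.02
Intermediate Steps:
z = 3449/37163874 (z = (3449*(-1/9174))*(-1/4051) = -3449/9174*(-1/4051) = 3449/37163874 ≈ 9.2805e-5)
h = 362607918618/281999472463 (h = (-2836 - 6921)/(-7588 + 3449/37163874) = -9757/(-281999472463/37163874) = -9757*(-37163874/281999472463) = 362607918618/281999472463 ≈ 1.2858)
(-21*8)*h = -21*8*(362607918618/281999472463) = -168*362607918618/281999472463 = -60918130327824/281999472463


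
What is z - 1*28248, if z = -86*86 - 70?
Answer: -35714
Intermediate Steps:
z = -7466 (z = -7396 - 70 = -7466)
z - 1*28248 = -7466 - 1*28248 = -7466 - 28248 = -35714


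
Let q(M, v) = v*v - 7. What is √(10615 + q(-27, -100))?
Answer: 8*√322 ≈ 143.55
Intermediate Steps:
q(M, v) = -7 + v² (q(M, v) = v² - 7 = -7 + v²)
√(10615 + q(-27, -100)) = √(10615 + (-7 + (-100)²)) = √(10615 + (-7 + 10000)) = √(10615 + 9993) = √20608 = 8*√322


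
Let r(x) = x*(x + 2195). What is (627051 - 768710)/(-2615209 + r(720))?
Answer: 141659/516409 ≈ 0.27432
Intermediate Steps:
r(x) = x*(2195 + x)
(627051 - 768710)/(-2615209 + r(720)) = (627051 - 768710)/(-2615209 + 720*(2195 + 720)) = -141659/(-2615209 + 720*2915) = -141659/(-2615209 + 2098800) = -141659/(-516409) = -141659*(-1/516409) = 141659/516409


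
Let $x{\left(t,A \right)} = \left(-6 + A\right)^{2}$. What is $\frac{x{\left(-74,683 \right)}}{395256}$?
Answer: $\frac{458329}{395256} \approx 1.1596$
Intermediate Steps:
$\frac{x{\left(-74,683 \right)}}{395256} = \frac{\left(-6 + 683\right)^{2}}{395256} = 677^{2} \cdot \frac{1}{395256} = 458329 \cdot \frac{1}{395256} = \frac{458329}{395256}$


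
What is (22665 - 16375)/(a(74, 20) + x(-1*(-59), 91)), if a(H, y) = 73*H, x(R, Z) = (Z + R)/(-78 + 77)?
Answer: 3145/2626 ≈ 1.1976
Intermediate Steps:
x(R, Z) = -R - Z (x(R, Z) = (R + Z)/(-1) = (R + Z)*(-1) = -R - Z)
(22665 - 16375)/(a(74, 20) + x(-1*(-59), 91)) = (22665 - 16375)/(73*74 + (-(-1)*(-59) - 1*91)) = 6290/(5402 + (-1*59 - 91)) = 6290/(5402 + (-59 - 91)) = 6290/(5402 - 150) = 6290/5252 = 6290*(1/5252) = 3145/2626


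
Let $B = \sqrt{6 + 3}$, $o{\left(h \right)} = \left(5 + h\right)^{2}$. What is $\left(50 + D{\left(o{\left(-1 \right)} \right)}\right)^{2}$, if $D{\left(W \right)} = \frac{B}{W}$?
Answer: $\frac{644809}{256} \approx 2518.8$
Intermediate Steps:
$B = 3$ ($B = \sqrt{9} = 3$)
$D{\left(W \right)} = \frac{3}{W}$
$\left(50 + D{\left(o{\left(-1 \right)} \right)}\right)^{2} = \left(50 + \frac{3}{\left(5 - 1\right)^{2}}\right)^{2} = \left(50 + \frac{3}{4^{2}}\right)^{2} = \left(50 + \frac{3}{16}\right)^{2} = \left(\frac{803}{16}\right)^{2} = \frac{644809}{256}$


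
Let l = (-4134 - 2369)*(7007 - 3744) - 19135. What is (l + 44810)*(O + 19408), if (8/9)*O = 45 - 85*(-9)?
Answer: -861276682539/2 ≈ -4.3064e+11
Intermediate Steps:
O = 3645/4 (O = 9*(45 - 85*(-9))/8 = 9*(45 + 765)/8 = (9/8)*810 = 3645/4 ≈ 911.25)
l = -21238424 (l = -6503*3263 - 19135 = -21219289 - 19135 = -21238424)
(l + 44810)*(O + 19408) = (-21238424 + 44810)*(3645/4 + 19408) = -21193614*81277/4 = -861276682539/2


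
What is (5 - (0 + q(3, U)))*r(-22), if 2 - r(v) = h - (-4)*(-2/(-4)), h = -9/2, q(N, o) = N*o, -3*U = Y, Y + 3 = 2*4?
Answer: 45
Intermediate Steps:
Y = 5 (Y = -3 + 2*4 = -3 + 8 = 5)
U = -5/3 (U = -⅓*5 = -5/3 ≈ -1.6667)
h = -9/2 (h = -9*½ = -9/2 ≈ -4.5000)
r(v) = 9/2 (r(v) = 2 - (-9/2 - (-4)*(-2/(-4))) = 2 - (-9/2 - (-4)*(-2*(-¼))) = 2 - (-9/2 - (-4)/2) = 2 - (-9/2 - 1*(-2)) = 2 - (-9/2 + 2) = 2 - 1*(-5/2) = 2 + 5/2 = 9/2)
(5 - (0 + q(3, U)))*r(-22) = (5 - (0 + 3*(-5/3)))*(9/2) = (5 - (0 - 5))*(9/2) = (5 - 1*(-5))*(9/2) = (5 + 5)*(9/2) = 10*(9/2) = 45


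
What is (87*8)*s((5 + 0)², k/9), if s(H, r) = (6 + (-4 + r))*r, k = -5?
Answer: -15080/27 ≈ -558.52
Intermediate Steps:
s(H, r) = r*(2 + r) (s(H, r) = (2 + r)*r = r*(2 + r))
(87*8)*s((5 + 0)², k/9) = (87*8)*((-5/9)*(2 - 5/9)) = 696*((-5*⅑)*(2 - 5*⅑)) = 696*(-5*(2 - 5/9)/9) = 696*(-5/9*13/9) = 696*(-65/81) = -15080/27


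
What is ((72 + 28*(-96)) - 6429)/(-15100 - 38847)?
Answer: 9045/53947 ≈ 0.16766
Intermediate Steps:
((72 + 28*(-96)) - 6429)/(-15100 - 38847) = ((72 - 2688) - 6429)/(-53947) = (-2616 - 6429)*(-1/53947) = -9045*(-1/53947) = 9045/53947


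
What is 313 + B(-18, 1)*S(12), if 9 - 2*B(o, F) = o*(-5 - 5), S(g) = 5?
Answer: -229/2 ≈ -114.50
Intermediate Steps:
B(o, F) = 9/2 + 5*o (B(o, F) = 9/2 - o*(-5 - 5)/2 = 9/2 - o*(-10)/2 = 9/2 - (-5)*o = 9/2 + 5*o)
313 + B(-18, 1)*S(12) = 313 + (9/2 + 5*(-18))*5 = 313 + (9/2 - 90)*5 = 313 - 171/2*5 = 313 - 855/2 = -229/2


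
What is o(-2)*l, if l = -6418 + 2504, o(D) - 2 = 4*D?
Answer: 23484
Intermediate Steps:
o(D) = 2 + 4*D
l = -3914
o(-2)*l = (2 + 4*(-2))*(-3914) = (2 - 8)*(-3914) = -6*(-3914) = 23484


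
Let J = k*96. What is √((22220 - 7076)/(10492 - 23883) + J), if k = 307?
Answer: 2*√1321170816882/13391 ≈ 171.67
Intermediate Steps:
J = 29472 (J = 307*96 = 29472)
√((22220 - 7076)/(10492 - 23883) + J) = √((22220 - 7076)/(10492 - 23883) + 29472) = √(15144/(-13391) + 29472) = √(15144*(-1/13391) + 29472) = √(-15144/13391 + 29472) = √(394644408/13391) = 2*√1321170816882/13391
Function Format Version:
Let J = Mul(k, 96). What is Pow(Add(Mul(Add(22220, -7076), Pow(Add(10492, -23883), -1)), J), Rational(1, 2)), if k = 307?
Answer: Mul(Rational(2, 13391), Pow(1321170816882, Rational(1, 2))) ≈ 171.67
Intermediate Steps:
J = 29472 (J = Mul(307, 96) = 29472)
Pow(Add(Mul(Add(22220, -7076), Pow(Add(10492, -23883), -1)), J), Rational(1, 2)) = Pow(Add(Mul(Add(22220, -7076), Pow(Add(10492, -23883), -1)), 29472), Rational(1, 2)) = Pow(Add(Mul(15144, Pow(-13391, -1)), 29472), Rational(1, 2)) = Pow(Add(Mul(15144, Rational(-1, 13391)), 29472), Rational(1, 2)) = Pow(Add(Rational(-15144, 13391), 29472), Rational(1, 2)) = Pow(Rational(394644408, 13391), Rational(1, 2)) = Mul(Rational(2, 13391), Pow(1321170816882, Rational(1, 2)))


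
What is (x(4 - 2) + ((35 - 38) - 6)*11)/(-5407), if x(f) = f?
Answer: 97/5407 ≈ 0.017940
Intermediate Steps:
(x(4 - 2) + ((35 - 38) - 6)*11)/(-5407) = ((4 - 2) + ((35 - 38) - 6)*11)/(-5407) = (2 + (-3 - 6)*11)*(-1/5407) = (2 - 9*11)*(-1/5407) = (2 - 99)*(-1/5407) = -97*(-1/5407) = 97/5407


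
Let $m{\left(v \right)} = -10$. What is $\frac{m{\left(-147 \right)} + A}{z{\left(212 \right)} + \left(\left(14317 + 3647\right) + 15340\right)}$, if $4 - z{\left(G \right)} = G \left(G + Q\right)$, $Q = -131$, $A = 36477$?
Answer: $\frac{36467}{16136} \approx 2.26$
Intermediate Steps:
$z{\left(G \right)} = 4 - G \left(-131 + G\right)$ ($z{\left(G \right)} = 4 - G \left(G - 131\right) = 4 - G \left(-131 + G\right)$)
$\frac{m{\left(-147 \right)} + A}{z{\left(212 \right)} + \left(\left(14317 + 3647\right) + 15340\right)} = \frac{-10 + 36477}{\left(4 - 212^{2} + 131 \cdot 212\right) + \left(\left(14317 + 3647\right) + 15340\right)} = \frac{36467}{\left(4 - 44944 + 27772\right) + \left(17964 + 15340\right)} = \frac{36467}{\left(4 - 44944 + 27772\right) + 33304} = \frac{36467}{-17168 + 33304} = \frac{36467}{16136}$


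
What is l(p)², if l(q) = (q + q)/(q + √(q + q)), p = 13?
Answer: 676/(13 + √26)² ≈ 2.0637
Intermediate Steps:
l(q) = 2*q/(q + √2*√q) (l(q) = (2*q)/(q + √(2*q)) = (2*q)/(q + √2*√q) = 2*q/(q + √2*√q))
l(p)² = (2*13/(13 + √2*√13))² = (2*13/(13 + √26))² = (26/(13 + √26))² = 676/(13 + √26)²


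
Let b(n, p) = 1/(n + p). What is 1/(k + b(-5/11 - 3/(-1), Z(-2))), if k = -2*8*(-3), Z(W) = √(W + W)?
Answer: 61172/2951161 + 242*I/2951161 ≈ 0.020728 + 8.2002e-5*I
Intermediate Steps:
Z(W) = √2*√W (Z(W) = √(2*W) = √2*√W)
k = 48 (k = -16*(-3) = 48)
1/(k + b(-5/11 - 3/(-1), Z(-2))) = 1/(48 + 1/((-5/11 - 3/(-1)) + √2*√(-2))) = 1/(48 + 1/((-5*1/11 - 3*(-1)) + √2*(I*√2))) = 1/(48 + 1/((-5/11 + 3) + 2*I)) = 1/(48 + 1/(28/11 + 2*I)) = 1/(48 + 121*(28/11 - 2*I)/1268)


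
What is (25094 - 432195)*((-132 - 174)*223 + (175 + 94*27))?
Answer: 26675293025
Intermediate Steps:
(25094 - 432195)*((-132 - 174)*223 + (175 + 94*27)) = -407101*(-306*223 + (175 + 2538)) = -407101*(-68238 + 2713) = -407101*(-65525) = 26675293025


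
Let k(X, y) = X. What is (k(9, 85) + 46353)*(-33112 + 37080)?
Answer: 183964416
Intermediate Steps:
(k(9, 85) + 46353)*(-33112 + 37080) = (9 + 46353)*(-33112 + 37080) = 46362*3968 = 183964416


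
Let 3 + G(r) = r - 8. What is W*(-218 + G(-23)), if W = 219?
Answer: -55188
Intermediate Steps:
G(r) = -11 + r (G(r) = -3 + (r - 8) = -3 + (-8 + r) = -11 + r)
W*(-218 + G(-23)) = 219*(-218 + (-11 - 23)) = 219*(-218 - 34) = 219*(-252) = -55188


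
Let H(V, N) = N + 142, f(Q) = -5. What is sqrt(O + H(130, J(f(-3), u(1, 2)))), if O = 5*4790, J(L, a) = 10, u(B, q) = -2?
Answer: 3*sqrt(2678) ≈ 155.25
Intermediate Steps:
O = 23950
H(V, N) = 142 + N
sqrt(O + H(130, J(f(-3), u(1, 2)))) = sqrt(23950 + (142 + 10)) = sqrt(23950 + 152) = sqrt(24102) = 3*sqrt(2678)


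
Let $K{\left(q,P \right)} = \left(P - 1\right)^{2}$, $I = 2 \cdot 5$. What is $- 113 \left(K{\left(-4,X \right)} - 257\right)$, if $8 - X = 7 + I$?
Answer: $17741$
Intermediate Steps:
$I = 10$
$X = -9$ ($X = 8 - \left(7 + 10\right) = 8 - 17 = -9$)
$K{\left(q,P \right)} = \left(-1 + P\right)^{2}$
$- 113 \left(K{\left(-4,X \right)} - 257\right) = - 113 \left(\left(-1 - 9\right)^{2} - 257\right) = - 113 \left(\left(-10\right)^{2} - 257\right) = - 113 \left(100 - 257\right) = \left(-113\right) \left(-157\right) = 17741$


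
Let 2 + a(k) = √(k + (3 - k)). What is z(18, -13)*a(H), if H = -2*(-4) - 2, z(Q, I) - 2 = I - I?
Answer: -4 + 2*√3 ≈ -0.53590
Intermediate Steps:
z(Q, I) = 2 (z(Q, I) = 2 + (I - I) = 2 + 0 = 2)
H = 6 (H = 8 - 2 = 6)
a(k) = -2 + √3 (a(k) = -2 + √(k + (3 - k)) = -2 + √3)
z(18, -13)*a(H) = 2*(-2 + √3) = -4 + 2*√3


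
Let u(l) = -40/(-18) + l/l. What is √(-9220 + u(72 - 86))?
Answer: I*√82951/3 ≈ 96.004*I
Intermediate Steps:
u(l) = 29/9 (u(l) = -40*(-1/18) + 1 = 20/9 + 1 = 29/9)
√(-9220 + u(72 - 86)) = √(-9220 + 29/9) = √(-82951/9) = I*√82951/3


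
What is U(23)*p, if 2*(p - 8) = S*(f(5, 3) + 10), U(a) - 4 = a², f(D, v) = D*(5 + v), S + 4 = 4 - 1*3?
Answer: -35711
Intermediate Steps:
S = -3 (S = -4 + (4 - 1*3) = -4 + (4 - 3) = -4 + 1 = -3)
U(a) = 4 + a²
p = -67 (p = 8 + (-3*(5*(5 + 3) + 10))/2 = 8 + (-3*(5*8 + 10))/2 = 8 + (-3*(40 + 10))/2 = 8 + (-3*50)/2 = 8 + (½)*(-150) = 8 - 75 = -67)
U(23)*p = (4 + 23²)*(-67) = (4 + 529)*(-67) = 533*(-67) = -35711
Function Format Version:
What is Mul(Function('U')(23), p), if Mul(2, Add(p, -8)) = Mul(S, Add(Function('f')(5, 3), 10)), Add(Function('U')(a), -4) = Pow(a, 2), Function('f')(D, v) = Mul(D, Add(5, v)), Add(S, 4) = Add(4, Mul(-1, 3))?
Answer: -35711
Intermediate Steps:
S = -3 (S = Add(-4, Add(4, Mul(-1, 3))) = Add(-4, Add(4, -3)) = Add(-4, 1) = -3)
Function('U')(a) = Add(4, Pow(a, 2))
p = -67 (p = Add(8, Mul(Rational(1, 2), Mul(-3, Add(Mul(5, Add(5, 3)), 10)))) = Add(8, Mul(Rational(1, 2), Mul(-3, Add(Mul(5, 8), 10)))) = Add(8, Mul(Rational(1, 2), Mul(-3, Add(40, 10)))) = Add(8, Mul(Rational(1, 2), Mul(-3, 50))) = Add(8, Mul(Rational(1, 2), -150)) = Add(8, -75) = -67)
Mul(Function('U')(23), p) = Mul(Add(4, Pow(23, 2)), -67) = Mul(Add(4, 529), -67) = Mul(533, -67) = -35711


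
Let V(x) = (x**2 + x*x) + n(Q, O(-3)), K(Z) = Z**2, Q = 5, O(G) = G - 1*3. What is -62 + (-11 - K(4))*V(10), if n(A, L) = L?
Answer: -5300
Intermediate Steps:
O(G) = -3 + G (O(G) = G - 3 = -3 + G)
V(x) = -6 + 2*x**2 (V(x) = (x**2 + x*x) + (-3 - 3) = (x**2 + x**2) - 6 = 2*x**2 - 6 = -6 + 2*x**2)
-62 + (-11 - K(4))*V(10) = -62 + (-11 - 1*4**2)*(-6 + 2*10**2) = -62 + (-11 - 1*16)*(-6 + 2*100) = -62 + (-11 - 16)*(-6 + 200) = -62 - 27*194 = -62 - 5238 = -5300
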